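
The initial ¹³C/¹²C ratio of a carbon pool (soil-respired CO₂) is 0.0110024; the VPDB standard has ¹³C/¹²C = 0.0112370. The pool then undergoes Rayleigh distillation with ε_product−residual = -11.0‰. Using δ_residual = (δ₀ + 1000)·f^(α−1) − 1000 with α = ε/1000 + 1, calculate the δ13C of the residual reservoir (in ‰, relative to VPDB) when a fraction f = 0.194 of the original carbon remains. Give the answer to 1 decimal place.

-3.1‰

δ₀ = (0.0110024/0.0112370 − 1)×1000 = (0.979123 − 1)×1000 = -20.877‰
α − 1 = ε/1000 = -0.0110
f^(α−1) = 0.194^(-0.0110) = 1.018203
δ_res = (-20.877 + 1000) × 1.018203 − 1000 = 996.945 − 1000 = -3.05‰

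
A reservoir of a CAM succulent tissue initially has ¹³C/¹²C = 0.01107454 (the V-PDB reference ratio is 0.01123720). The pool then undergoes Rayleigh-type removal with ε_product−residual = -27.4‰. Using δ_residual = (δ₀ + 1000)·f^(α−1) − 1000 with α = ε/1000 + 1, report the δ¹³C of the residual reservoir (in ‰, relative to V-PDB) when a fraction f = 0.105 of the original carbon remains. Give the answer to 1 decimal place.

δ₀ = (0.01107454/0.01123720 − 1)×1000 = (0.985525 − 1)×1000 = -14.475‰
α − 1 = ε/1000 = -0.0274
f^(α−1) = 0.105^(-0.0274) = 1.063701
δ_res = (-14.475 + 1000) × 1.063701 − 1000 = 1048.303 − 1000 = 48.30‰

48.3‰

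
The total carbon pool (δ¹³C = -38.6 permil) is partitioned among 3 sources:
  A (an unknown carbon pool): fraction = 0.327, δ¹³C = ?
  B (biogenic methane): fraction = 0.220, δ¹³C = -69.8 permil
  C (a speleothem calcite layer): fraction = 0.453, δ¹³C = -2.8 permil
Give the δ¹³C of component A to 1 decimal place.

Isotope mass balance: δ_bulk = Σ fᵢ·δᵢ.
-38.6 = 0.327×δ_A + 0.220×(-69.8) + 0.453×(-2.8)
0.327·δ_A = -38.6 − (-16.624) = -21.976
δ_A = -21.976 / 0.327 = -67.20 permil

-67.2 permil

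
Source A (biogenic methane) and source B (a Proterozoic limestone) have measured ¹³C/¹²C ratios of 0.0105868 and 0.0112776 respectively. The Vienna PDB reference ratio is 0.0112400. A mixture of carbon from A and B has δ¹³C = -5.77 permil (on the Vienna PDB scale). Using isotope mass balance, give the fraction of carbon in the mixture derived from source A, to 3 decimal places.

0.148

δ_A = (0.0105868/0.0112400 − 1)×1000 = (0.941886 − 1)×1000 = -58.114 permil
δ_B = (0.0112776/0.0112400 − 1)×1000 = (1.003345 − 1)×1000 = 3.345 permil
f_A = (δ_mix − δ_B)/(δ_A − δ_B) = (-5.77 − (3.345))/(-58.114 − (3.345))
f_A = -9.115 / -61.459 = 0.1483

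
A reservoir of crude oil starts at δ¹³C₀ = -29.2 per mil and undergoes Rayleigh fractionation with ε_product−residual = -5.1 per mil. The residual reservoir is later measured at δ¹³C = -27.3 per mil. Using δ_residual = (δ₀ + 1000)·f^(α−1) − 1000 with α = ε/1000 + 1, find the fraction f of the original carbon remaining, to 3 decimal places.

0.682

α − 1 = ε/1000 = -0.0051
(δ_res + 1000)/(δ₀ + 1000) = (-27.3 + 1000)/(-29.2 + 1000) = 972.7/970.8 = 1.001957
f = 1.001957^(1/-0.0051) = exp(ln(1.001957)/-0.0051) = exp(0.00196/-0.0051)
f = exp(-0.3834) = 0.6816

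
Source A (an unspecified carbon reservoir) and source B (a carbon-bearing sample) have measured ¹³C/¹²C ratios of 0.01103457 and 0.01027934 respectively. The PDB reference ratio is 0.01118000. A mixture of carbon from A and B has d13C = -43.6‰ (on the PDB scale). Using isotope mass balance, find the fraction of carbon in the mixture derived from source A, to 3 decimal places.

0.547

δ_A = (0.01103457/0.01118000 − 1)×1000 = (0.986992 − 1)×1000 = -13.008‰
δ_B = (0.01027934/0.01118000 − 1)×1000 = (0.919440 − 1)×1000 = -80.560‰
f_A = (δ_mix − δ_B)/(δ_A − δ_B) = (-43.6 − (-80.560))/(-13.008 − (-80.560))
f_A = 36.960 / 67.552 = 0.5471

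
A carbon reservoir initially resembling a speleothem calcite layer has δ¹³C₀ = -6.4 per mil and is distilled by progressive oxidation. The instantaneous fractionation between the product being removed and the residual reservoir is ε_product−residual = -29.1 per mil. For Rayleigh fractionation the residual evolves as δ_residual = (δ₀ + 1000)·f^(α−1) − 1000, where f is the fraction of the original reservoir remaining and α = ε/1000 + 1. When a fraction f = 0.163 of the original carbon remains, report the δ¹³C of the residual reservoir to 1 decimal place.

Rayleigh residual: δ_res = (δ₀ + 1000)·f^(α−1) − 1000
α = ε/1000 + 1 = 0.97090, so α − 1 = -0.02910
f^(α−1) = 0.163^(-0.02910) = 1.054206
δ_res = (-6.4 + 1000) × 1.054206 − 1000 = 1047.459 − 1000 = 47.46 per mil

47.5 per mil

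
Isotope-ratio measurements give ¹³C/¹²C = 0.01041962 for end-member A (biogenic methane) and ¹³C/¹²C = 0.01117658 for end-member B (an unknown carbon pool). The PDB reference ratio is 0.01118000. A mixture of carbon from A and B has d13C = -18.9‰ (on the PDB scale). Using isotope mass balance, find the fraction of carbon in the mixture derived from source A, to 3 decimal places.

0.275

δ_A = (0.01041962/0.01118000 − 1)×1000 = (0.931987 − 1)×1000 = -68.013‰
δ_B = (0.01117658/0.01118000 − 1)×1000 = (0.999694 − 1)×1000 = -0.306‰
f_A = (δ_mix − δ_B)/(δ_A − δ_B) = (-18.9 − (-0.306))/(-68.013 − (-0.306))
f_A = -18.594 / -67.707 = 0.2746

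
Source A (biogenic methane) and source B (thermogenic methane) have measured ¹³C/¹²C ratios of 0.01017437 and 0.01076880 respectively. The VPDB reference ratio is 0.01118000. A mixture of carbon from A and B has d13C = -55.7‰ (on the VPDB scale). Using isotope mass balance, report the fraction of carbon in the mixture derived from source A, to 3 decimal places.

δ_A = (0.01017437/0.01118000 − 1)×1000 = (0.910051 − 1)×1000 = -89.949‰
δ_B = (0.01076880/0.01118000 − 1)×1000 = (0.963220 − 1)×1000 = -36.780‰
f_A = (δ_mix − δ_B)/(δ_A − δ_B) = (-55.7 − (-36.780))/(-89.949 − (-36.780))
f_A = -18.920 / -53.169 = 0.3558

0.356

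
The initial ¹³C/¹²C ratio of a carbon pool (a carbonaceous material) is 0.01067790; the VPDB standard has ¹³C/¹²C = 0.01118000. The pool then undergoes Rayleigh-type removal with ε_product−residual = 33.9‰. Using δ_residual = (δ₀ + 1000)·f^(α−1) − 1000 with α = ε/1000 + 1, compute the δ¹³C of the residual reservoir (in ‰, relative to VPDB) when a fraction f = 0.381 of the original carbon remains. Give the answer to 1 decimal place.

-75.6‰

δ₀ = (0.01067790/0.01118000 − 1)×1000 = (0.955089 − 1)×1000 = -44.911‰
α − 1 = ε/1000 = 0.0339
f^(α−1) = 0.381^(0.0339) = 0.967817
δ_res = (-44.911 + 1000) × 0.967817 − 1000 = 924.352 − 1000 = -75.65‰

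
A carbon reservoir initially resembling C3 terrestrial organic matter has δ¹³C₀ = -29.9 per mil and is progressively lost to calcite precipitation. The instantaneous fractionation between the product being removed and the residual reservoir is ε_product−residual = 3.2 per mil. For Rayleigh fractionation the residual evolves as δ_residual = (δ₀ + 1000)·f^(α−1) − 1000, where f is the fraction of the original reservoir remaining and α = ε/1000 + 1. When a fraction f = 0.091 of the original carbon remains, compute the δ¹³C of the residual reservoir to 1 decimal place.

Rayleigh residual: δ_res = (δ₀ + 1000)·f^(α−1) − 1000
α = ε/1000 + 1 = 1.00320, so α − 1 = 0.00320
f^(α−1) = 0.091^(0.00320) = 0.992359
δ_res = (-29.9 + 1000) × 0.992359 − 1000 = 962.688 − 1000 = -37.31 per mil

-37.3 per mil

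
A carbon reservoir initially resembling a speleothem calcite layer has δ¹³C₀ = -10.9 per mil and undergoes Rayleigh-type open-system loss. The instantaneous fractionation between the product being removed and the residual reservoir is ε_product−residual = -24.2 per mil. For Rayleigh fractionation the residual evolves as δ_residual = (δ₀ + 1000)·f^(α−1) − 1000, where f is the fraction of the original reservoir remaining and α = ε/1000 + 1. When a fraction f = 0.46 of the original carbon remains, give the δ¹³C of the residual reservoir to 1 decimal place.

7.9 per mil

Rayleigh residual: δ_res = (δ₀ + 1000)·f^(α−1) − 1000
α = ε/1000 + 1 = 0.97580, so α − 1 = -0.02420
f^(α−1) = 0.46^(-0.02420) = 1.018970
δ_res = (-10.9 + 1000) × 1.018970 − 1000 = 1007.863 − 1000 = 7.86 per mil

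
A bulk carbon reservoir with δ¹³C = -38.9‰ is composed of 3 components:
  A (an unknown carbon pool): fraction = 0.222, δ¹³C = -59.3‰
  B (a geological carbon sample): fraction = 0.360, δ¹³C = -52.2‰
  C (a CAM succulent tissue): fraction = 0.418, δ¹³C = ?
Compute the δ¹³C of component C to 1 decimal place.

Isotope mass balance: δ_bulk = Σ fᵢ·δᵢ.
-38.9 = 0.222×(-59.3) + 0.360×(-52.2) + 0.418×δ_C
0.418·δ_C = -38.9 − (-31.957) = -6.943
δ_C = -6.943 / 0.418 = -16.61‰

-16.6‰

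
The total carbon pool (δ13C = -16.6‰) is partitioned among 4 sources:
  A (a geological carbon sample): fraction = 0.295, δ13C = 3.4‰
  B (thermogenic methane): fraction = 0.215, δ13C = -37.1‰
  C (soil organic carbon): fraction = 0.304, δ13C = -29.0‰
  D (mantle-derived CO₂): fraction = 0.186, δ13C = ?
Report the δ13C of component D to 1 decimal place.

Isotope mass balance: δ_bulk = Σ fᵢ·δᵢ.
-16.6 = 0.295×(3.4) + 0.215×(-37.1) + 0.304×(-29.0) + 0.186×δ_D
0.186·δ_D = -16.6 − (-15.790) = -0.811
δ_D = -0.811 / 0.186 = -4.36‰

-4.4‰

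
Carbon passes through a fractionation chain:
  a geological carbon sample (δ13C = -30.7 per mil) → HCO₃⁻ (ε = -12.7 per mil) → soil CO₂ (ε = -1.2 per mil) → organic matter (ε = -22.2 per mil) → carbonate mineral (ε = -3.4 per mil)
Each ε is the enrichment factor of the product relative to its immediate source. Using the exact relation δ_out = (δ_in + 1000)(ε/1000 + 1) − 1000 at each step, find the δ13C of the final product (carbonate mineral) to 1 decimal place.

-68.6 per mil

step 1: δ = (-30.70 + 1000)·(-12.7/1000 + 1) − 1000 = -43.01 per mil
step 2: δ = (-43.01 + 1000)·(-1.2/1000 + 1) − 1000 = -44.16 per mil
step 3: δ = (-44.16 + 1000)·(-22.2/1000 + 1) − 1000 = -65.38 per mil
step 4: δ = (-65.38 + 1000)·(-3.4/1000 + 1) − 1000 = -68.56 per mil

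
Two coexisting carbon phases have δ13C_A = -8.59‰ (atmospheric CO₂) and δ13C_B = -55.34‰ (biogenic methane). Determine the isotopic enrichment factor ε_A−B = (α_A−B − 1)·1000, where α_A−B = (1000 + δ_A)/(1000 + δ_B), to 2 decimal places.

49.49‰

α_A−B = (1000 + -8.59) / (1000 + -55.34) = 991.41 / 944.66 = 1.049489
ε_A−B = (1.049489 − 1) × 1000 = 49.489‰
(The approximation ε ≈ δ_A − δ_B would give 46.75‰.)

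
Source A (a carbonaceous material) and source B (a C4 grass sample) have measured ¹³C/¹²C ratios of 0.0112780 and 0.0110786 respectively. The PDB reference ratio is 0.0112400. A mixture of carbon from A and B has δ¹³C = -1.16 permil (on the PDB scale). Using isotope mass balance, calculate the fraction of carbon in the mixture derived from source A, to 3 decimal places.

δ_A = (0.0112780/0.0112400 − 1)×1000 = (1.003381 − 1)×1000 = 3.381 permil
δ_B = (0.0110786/0.0112400 − 1)×1000 = (0.985641 − 1)×1000 = -14.359 permil
f_A = (δ_mix − δ_B)/(δ_A − δ_B) = (-1.16 − (-14.359))/(3.381 − (-14.359))
f_A = 13.199 / 17.740 = 0.7440

0.744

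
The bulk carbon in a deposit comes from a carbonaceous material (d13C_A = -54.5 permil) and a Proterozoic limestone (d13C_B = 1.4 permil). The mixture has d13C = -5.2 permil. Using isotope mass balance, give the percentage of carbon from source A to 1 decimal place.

δ_mix = f_A·δ_A + (1 − f_A)·δ_B  ⇒  f_A = (δ_mix − δ_B)/(δ_A − δ_B)
f_A = (-5.2 − (1.4)) / (-54.5 − (1.4))
f_A = -6.6 / -55.9 = 0.1181

11.8%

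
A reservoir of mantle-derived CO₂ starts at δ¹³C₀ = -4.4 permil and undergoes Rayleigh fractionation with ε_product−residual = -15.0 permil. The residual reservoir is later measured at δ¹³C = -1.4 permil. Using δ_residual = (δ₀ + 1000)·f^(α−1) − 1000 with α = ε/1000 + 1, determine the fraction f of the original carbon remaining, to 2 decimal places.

0.82

α − 1 = ε/1000 = -0.0150
(δ_res + 1000)/(δ₀ + 1000) = (-1.4 + 1000)/(-4.4 + 1000) = 998.6/995.6 = 1.003013
f = 1.003013^(1/-0.0150) = exp(ln(1.003013)/-0.0150) = exp(0.00301/-0.0150)
f = exp(-0.2006) = 0.8183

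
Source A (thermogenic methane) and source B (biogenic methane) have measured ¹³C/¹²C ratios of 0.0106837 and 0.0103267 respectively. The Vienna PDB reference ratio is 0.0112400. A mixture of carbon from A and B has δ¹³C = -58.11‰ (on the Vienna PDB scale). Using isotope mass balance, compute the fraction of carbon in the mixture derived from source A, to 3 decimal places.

δ_A = (0.0106837/0.0112400 − 1)×1000 = (0.950507 − 1)×1000 = -49.493‰
δ_B = (0.0103267/0.0112400 − 1)×1000 = (0.918746 − 1)×1000 = -81.254‰
f_A = (δ_mix − δ_B)/(δ_A − δ_B) = (-58.11 − (-81.254))/(-49.493 − (-81.254))
f_A = 23.144 / 31.762 = 0.7287

0.729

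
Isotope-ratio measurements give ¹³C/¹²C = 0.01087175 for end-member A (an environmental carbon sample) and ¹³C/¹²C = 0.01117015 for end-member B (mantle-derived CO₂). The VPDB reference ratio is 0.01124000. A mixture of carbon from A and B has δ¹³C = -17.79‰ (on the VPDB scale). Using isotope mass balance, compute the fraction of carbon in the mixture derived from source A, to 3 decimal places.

0.436

δ_A = (0.01087175/0.01124000 − 1)×1000 = (0.967238 − 1)×1000 = -32.762‰
δ_B = (0.01117015/0.01124000 − 1)×1000 = (0.993786 − 1)×1000 = -6.214‰
f_A = (δ_mix − δ_B)/(δ_A − δ_B) = (-17.79 − (-6.214))/(-32.762 − (-6.214))
f_A = -11.576 / -26.548 = 0.4360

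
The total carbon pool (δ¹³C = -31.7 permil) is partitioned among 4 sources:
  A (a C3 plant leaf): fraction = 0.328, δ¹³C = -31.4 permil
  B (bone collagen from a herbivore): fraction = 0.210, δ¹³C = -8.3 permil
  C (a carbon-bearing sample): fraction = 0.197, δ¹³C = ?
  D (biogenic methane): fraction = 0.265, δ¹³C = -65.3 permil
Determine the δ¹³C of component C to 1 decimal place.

Isotope mass balance: δ_bulk = Σ fᵢ·δᵢ.
-31.7 = 0.328×(-31.4) + 0.210×(-8.3) + 0.197×δ_C + 0.265×(-65.3)
0.197·δ_C = -31.7 − (-29.347) = -2.353
δ_C = -2.353 / 0.197 = -11.95 permil

-11.9 permil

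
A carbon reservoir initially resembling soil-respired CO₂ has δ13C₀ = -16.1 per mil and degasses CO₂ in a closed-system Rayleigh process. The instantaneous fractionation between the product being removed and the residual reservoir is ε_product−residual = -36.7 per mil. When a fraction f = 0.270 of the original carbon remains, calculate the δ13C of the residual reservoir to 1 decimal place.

32.3 per mil

Rayleigh residual: δ_res = (δ₀ + 1000)·f^(α−1) − 1000
α = ε/1000 + 1 = 0.96330, so α − 1 = -0.03670
f^(α−1) = 0.270^(-0.03670) = 1.049226
δ_res = (-16.1 + 1000) × 1.049226 − 1000 = 1032.333 − 1000 = 32.33 per mil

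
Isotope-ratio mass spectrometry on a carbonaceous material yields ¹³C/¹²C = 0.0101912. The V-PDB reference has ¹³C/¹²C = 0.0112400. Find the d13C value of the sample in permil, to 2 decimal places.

-93.31 permil

d13C = (R_sample / R_standard − 1) × 1000
R_sample / R_standard = 0.0101912 / 0.0112400 = 0.906690
d13C = (0.906690 − 1) × 1000 = -93.310 permil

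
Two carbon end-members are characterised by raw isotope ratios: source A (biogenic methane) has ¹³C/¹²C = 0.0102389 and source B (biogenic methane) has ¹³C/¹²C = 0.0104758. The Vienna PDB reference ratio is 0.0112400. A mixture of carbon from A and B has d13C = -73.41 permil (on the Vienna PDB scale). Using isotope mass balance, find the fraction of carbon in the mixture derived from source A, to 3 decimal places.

0.257

δ_A = (0.0102389/0.0112400 − 1)×1000 = (0.910934 − 1)×1000 = -89.066 permil
δ_B = (0.0104758/0.0112400 − 1)×1000 = (0.932011 − 1)×1000 = -67.989 permil
f_A = (δ_mix − δ_B)/(δ_A − δ_B) = (-73.41 − (-67.989))/(-89.066 − (-67.989))
f_A = -5.421 / -21.077 = 0.2572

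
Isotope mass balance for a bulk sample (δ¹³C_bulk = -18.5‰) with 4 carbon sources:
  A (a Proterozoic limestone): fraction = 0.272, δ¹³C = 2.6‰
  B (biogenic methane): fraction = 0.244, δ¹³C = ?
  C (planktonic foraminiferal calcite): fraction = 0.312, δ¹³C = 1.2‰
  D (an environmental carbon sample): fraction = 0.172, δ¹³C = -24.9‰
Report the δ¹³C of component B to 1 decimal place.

Isotope mass balance: δ_bulk = Σ fᵢ·δᵢ.
-18.5 = 0.272×(2.6) + 0.244×δ_B + 0.312×(1.2) + 0.172×(-24.9)
0.244·δ_B = -18.5 − (-3.201) = -15.299
δ_B = -15.299 / 0.244 = -62.70‰

-62.7‰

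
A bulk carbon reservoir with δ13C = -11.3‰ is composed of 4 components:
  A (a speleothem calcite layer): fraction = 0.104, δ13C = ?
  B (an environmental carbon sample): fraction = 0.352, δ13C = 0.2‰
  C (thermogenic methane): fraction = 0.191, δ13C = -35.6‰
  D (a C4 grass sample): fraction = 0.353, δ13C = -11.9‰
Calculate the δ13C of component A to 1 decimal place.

Isotope mass balance: δ_bulk = Σ fᵢ·δᵢ.
-11.3 = 0.104×δ_A + 0.352×(0.2) + 0.191×(-35.6) + 0.353×(-11.9)
0.104·δ_A = -11.3 − (-10.930) = -0.370
δ_A = -0.370 / 0.104 = -3.56‰

-3.6‰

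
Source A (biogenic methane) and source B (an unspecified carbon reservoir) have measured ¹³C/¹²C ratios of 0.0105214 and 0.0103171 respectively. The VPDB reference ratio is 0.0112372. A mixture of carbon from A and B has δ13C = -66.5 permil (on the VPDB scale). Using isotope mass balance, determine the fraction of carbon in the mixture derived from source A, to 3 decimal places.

0.846

δ_A = (0.0105214/0.0112372 − 1)×1000 = (0.936301 − 1)×1000 = -63.699 permil
δ_B = (0.0103171/0.0112372 − 1)×1000 = (0.918120 − 1)×1000 = -81.880 permil
f_A = (δ_mix − δ_B)/(δ_A − δ_B) = (-66.5 − (-81.880))/(-63.699 − (-81.880))
f_A = 15.380 / 18.181 = 0.8459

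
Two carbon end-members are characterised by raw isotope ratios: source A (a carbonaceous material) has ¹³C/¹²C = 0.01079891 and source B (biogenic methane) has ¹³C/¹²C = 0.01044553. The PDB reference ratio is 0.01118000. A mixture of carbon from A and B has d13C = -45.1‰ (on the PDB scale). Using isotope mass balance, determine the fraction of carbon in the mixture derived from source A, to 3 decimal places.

δ_A = (0.01079891/0.01118000 − 1)×1000 = (0.965913 − 1)×1000 = -34.087‰
δ_B = (0.01044553/0.01118000 − 1)×1000 = (0.934305 − 1)×1000 = -65.695‰
f_A = (δ_mix − δ_B)/(δ_A − δ_B) = (-45.1 − (-65.695))/(-34.087 − (-65.695))
f_A = 20.595 / 31.608 = 0.6516

0.652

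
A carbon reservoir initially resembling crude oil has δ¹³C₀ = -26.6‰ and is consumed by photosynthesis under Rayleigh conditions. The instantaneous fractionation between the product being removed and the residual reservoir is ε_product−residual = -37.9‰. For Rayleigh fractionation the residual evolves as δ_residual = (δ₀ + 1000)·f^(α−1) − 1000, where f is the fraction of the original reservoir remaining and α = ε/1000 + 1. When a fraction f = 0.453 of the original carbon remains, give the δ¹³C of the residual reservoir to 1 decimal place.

3.1‰

Rayleigh residual: δ_res = (δ₀ + 1000)·f^(α−1) − 1000
α = ε/1000 + 1 = 0.96210, so α − 1 = -0.03790
f^(α−1) = 0.453^(-0.03790) = 1.030467
δ_res = (-26.6 + 1000) × 1.030467 − 1000 = 1003.056 − 1000 = 3.06‰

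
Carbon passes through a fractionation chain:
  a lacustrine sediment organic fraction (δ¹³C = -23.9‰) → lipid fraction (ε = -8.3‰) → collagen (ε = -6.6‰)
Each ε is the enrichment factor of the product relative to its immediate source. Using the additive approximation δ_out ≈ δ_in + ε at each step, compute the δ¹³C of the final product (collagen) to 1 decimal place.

-38.8‰

step 1: δ ≈ -23.9 + (-8.3) = -32.2‰
step 2: δ ≈ -32.2 + (-6.6) = -38.8‰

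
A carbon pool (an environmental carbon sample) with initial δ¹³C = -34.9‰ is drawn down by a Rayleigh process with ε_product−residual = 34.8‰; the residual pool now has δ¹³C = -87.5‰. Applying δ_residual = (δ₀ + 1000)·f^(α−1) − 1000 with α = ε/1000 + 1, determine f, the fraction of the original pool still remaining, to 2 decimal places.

0.20

α − 1 = ε/1000 = 0.0348
(δ_res + 1000)/(δ₀ + 1000) = (-87.5 + 1000)/(-34.9 + 1000) = 912.5/965.1 = 0.945498
f = 0.945498^(1/0.0348) = exp(ln(0.945498)/0.0348) = exp(-0.05604/0.0348)
f = exp(-1.6104) = 0.1998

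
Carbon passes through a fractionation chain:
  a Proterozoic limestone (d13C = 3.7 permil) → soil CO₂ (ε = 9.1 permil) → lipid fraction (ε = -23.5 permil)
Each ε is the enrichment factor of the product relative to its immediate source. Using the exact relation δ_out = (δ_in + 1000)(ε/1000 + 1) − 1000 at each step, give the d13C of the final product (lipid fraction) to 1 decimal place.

-11.0 permil

step 1: δ = (3.70 + 1000)·(9.1/1000 + 1) − 1000 = 12.83 permil
step 2: δ = (12.83 + 1000)·(-23.5/1000 + 1) − 1000 = -10.97 permil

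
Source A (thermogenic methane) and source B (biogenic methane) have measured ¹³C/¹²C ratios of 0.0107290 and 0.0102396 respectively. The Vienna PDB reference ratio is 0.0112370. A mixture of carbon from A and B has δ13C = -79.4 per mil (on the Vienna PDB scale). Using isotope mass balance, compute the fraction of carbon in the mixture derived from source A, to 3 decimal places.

δ_A = (0.0107290/0.0112370 − 1)×1000 = (0.954792 − 1)×1000 = -45.208 per mil
δ_B = (0.0102396/0.0112370 − 1)×1000 = (0.911240 − 1)×1000 = -88.760 per mil
f_A = (δ_mix − δ_B)/(δ_A − δ_B) = (-79.4 − (-88.760))/(-45.208 − (-88.760))
f_A = 9.360 / 43.553 = 0.2149

0.215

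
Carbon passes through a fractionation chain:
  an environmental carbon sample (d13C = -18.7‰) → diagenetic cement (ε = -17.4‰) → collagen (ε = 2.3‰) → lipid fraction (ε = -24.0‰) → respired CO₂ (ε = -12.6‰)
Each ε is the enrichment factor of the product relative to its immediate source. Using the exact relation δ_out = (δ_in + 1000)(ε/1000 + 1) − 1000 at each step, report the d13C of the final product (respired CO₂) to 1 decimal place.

-68.6‰

step 1: δ = (-18.70 + 1000)·(-17.4/1000 + 1) − 1000 = -35.77‰
step 2: δ = (-35.77 + 1000)·(2.3/1000 + 1) − 1000 = -33.56‰
step 3: δ = (-33.56 + 1000)·(-24.0/1000 + 1) − 1000 = -56.75‰
step 4: δ = (-56.75 + 1000)·(-12.6/1000 + 1) − 1000 = -68.64‰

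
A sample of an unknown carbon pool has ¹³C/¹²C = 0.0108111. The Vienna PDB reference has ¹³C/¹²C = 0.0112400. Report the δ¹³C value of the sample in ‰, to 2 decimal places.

-38.16‰

δ¹³C = (R_sample / R_standard − 1) × 1000
R_sample / R_standard = 0.0108111 / 0.0112400 = 0.961842
δ¹³C = (0.961842 − 1) × 1000 = -38.158‰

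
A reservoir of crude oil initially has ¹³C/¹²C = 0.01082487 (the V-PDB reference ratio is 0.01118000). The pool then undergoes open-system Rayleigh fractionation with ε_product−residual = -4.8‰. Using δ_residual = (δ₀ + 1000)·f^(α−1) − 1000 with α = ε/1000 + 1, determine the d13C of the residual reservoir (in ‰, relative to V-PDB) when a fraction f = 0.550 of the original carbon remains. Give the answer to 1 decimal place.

-29.0‰

δ₀ = (0.01082487/0.01118000 − 1)×1000 = (0.968235 − 1)×1000 = -31.765‰
α − 1 = ε/1000 = -0.0048
f^(α−1) = 0.550^(-0.0048) = 1.002874
δ_res = (-31.765 + 1000) × 1.002874 − 1000 = 971.018 − 1000 = -28.98‰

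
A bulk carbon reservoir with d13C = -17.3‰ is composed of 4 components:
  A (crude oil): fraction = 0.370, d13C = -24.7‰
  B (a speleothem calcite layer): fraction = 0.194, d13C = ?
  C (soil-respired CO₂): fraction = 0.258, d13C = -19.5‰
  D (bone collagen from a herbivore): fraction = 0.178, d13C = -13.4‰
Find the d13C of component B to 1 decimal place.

-3.8‰

Isotope mass balance: δ_bulk = Σ fᵢ·δᵢ.
-17.3 = 0.370×(-24.7) + 0.194×δ_B + 0.258×(-19.5) + 0.178×(-13.4)
0.194·δ_B = -17.3 − (-16.555) = -0.745
δ_B = -0.745 / 0.194 = -3.84‰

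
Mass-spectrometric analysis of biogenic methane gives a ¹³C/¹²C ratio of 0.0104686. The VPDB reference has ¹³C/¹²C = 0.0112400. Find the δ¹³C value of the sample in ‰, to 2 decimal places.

-68.63‰

δ¹³C = (R_sample / R_standard − 1) × 1000
R_sample / R_standard = 0.0104686 / 0.0112400 = 0.931370
δ¹³C = (0.931370 − 1) × 1000 = -68.630‰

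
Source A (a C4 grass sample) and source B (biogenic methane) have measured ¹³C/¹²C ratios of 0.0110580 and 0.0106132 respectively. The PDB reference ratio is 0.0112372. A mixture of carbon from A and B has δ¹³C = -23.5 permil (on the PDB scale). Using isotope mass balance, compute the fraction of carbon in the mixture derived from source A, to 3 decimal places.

δ_A = (0.0110580/0.0112372 − 1)×1000 = (0.984053 − 1)×1000 = -15.947 permil
δ_B = (0.0106132/0.0112372 − 1)×1000 = (0.944470 − 1)×1000 = -55.530 permil
f_A = (δ_mix − δ_B)/(δ_A − δ_B) = (-23.5 − (-55.530))/(-15.947 − (-55.530))
f_A = 32.030 / 39.583 = 0.8092

0.809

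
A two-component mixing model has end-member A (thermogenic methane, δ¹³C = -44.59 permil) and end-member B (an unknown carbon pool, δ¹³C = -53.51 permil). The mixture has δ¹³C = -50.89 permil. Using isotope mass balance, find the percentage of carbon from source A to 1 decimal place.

δ_mix = f_A·δ_A + (1 − f_A)·δ_B  ⇒  f_A = (δ_mix − δ_B)/(δ_A − δ_B)
f_A = (-50.89 − (-53.51)) / (-44.59 − (-53.51))
f_A = 2.62 / 8.92 = 0.2937

29.4%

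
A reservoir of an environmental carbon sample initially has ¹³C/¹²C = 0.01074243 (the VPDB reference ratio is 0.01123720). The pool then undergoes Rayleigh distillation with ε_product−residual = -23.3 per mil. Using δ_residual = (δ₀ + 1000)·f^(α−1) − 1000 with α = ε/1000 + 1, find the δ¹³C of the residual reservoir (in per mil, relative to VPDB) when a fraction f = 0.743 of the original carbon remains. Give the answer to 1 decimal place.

-37.4 per mil

δ₀ = (0.01074243/0.01123720 − 1)×1000 = (0.955970 − 1)×1000 = -44.030 per mil
α − 1 = ε/1000 = -0.0233
f^(α−1) = 0.743^(-0.0233) = 1.006945
δ_res = (-44.030 + 1000) × 1.006945 − 1000 = 962.610 − 1000 = -37.39 per mil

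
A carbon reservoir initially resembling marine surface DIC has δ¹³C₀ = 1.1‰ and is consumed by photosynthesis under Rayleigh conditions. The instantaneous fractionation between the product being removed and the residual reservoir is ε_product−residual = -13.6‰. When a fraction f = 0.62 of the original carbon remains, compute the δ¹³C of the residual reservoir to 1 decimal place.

7.6‰

Rayleigh residual: δ_res = (δ₀ + 1000)·f^(α−1) − 1000
α = ε/1000 + 1 = 0.98640, so α − 1 = -0.01360
f^(α−1) = 0.62^(-0.01360) = 1.006522
δ_res = (1.1 + 1000) × 1.006522 − 1000 = 1007.630 − 1000 = 7.63‰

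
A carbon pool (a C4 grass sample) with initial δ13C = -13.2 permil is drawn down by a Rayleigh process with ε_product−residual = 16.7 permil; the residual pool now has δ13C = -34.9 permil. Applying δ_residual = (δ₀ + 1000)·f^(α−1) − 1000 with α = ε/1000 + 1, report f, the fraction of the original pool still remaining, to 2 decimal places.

α − 1 = ε/1000 = 0.0167
(δ_res + 1000)/(δ₀ + 1000) = (-34.9 + 1000)/(-13.2 + 1000) = 965.1/986.8 = 0.978010
f = 0.978010^(1/0.0167) = exp(ln(0.978010)/0.0167) = exp(-0.02224/0.0167)
f = exp(-1.3315) = 0.2641

0.26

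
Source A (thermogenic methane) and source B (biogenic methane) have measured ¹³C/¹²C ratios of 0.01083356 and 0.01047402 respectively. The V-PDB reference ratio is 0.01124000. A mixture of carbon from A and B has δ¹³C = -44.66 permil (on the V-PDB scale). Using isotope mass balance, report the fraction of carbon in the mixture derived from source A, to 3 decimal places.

0.734

δ_A = (0.01083356/0.01124000 − 1)×1000 = (0.963840 − 1)×1000 = -36.160 permil
δ_B = (0.01047402/0.01124000 − 1)×1000 = (0.931852 − 1)×1000 = -68.148 permil
f_A = (δ_mix − δ_B)/(δ_A − δ_B) = (-44.66 − (-68.148))/(-36.160 − (-68.148))
f_A = 23.488 / 31.988 = 0.7343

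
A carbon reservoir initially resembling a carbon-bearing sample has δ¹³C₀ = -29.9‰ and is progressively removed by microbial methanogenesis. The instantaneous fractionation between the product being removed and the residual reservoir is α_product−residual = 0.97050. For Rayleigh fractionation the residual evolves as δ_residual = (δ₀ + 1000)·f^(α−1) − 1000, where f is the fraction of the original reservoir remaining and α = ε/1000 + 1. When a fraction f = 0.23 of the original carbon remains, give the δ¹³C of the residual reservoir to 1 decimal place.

13.1‰

Rayleigh residual: δ_res = (δ₀ + 1000)·f^(α−1) − 1000
α − 1 = -0.02950
f^(α−1) = 0.23^(-0.02950) = 1.044309
δ_res = (-29.9 + 1000) × 1.044309 − 1000 = 1013.084 − 1000 = 13.08‰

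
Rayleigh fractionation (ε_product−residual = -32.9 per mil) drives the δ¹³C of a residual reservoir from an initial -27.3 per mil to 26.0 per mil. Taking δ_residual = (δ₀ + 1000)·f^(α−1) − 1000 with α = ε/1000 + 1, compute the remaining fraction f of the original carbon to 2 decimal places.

α − 1 = ε/1000 = -0.0329
(δ_res + 1000)/(δ₀ + 1000) = (26.0 + 1000)/(-27.3 + 1000) = 1026.0/972.7 = 1.054796
f = 1.054796^(1/-0.0329) = exp(ln(1.054796)/-0.0329) = exp(0.05335/-0.0329)
f = exp(-1.6215) = 0.1976

0.20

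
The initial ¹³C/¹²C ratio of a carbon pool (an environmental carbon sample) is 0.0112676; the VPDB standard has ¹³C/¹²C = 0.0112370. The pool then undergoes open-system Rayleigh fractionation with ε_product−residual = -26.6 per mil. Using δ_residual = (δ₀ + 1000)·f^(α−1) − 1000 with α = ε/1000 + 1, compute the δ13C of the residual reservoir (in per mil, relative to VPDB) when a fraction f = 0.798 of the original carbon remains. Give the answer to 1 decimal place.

δ₀ = (0.0112676/0.0112370 − 1)×1000 = (1.002723 − 1)×1000 = 2.723 per mil
α − 1 = ε/1000 = -0.0266
f^(α−1) = 0.798^(-0.0266) = 1.006020
δ_res = (2.723 + 1000) × 1.006020 − 1000 = 1008.760 − 1000 = 8.76 per mil

8.8 per mil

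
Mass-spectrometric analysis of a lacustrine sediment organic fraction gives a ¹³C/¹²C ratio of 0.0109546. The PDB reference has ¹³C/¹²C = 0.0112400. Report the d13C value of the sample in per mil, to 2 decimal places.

d13C = (R_sample / R_standard − 1) × 1000
R_sample / R_standard = 0.0109546 / 0.0112400 = 0.974609
d13C = (0.974609 − 1) × 1000 = -25.391 per mil

-25.39 per mil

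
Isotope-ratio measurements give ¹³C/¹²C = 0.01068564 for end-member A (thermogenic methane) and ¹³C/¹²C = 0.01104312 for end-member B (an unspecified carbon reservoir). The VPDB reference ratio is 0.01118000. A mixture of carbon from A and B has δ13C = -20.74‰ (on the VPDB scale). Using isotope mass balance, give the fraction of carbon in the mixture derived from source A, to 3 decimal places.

0.266

δ_A = (0.01068564/0.01118000 − 1)×1000 = (0.955782 − 1)×1000 = -44.218‰
δ_B = (0.01104312/0.01118000 − 1)×1000 = (0.987757 − 1)×1000 = -12.243‰
f_A = (δ_mix − δ_B)/(δ_A − δ_B) = (-20.74 − (-12.243))/(-44.218 − (-12.243))
f_A = -8.497 / -31.975 = 0.2657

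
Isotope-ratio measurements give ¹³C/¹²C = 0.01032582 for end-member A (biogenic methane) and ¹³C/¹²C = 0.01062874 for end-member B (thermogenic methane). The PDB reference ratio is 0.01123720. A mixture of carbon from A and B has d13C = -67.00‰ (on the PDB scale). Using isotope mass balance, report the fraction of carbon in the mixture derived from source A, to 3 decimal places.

0.477

δ_A = (0.01032582/0.01123720 − 1)×1000 = (0.918896 − 1)×1000 = -81.104‰
δ_B = (0.01062874/0.01123720 − 1)×1000 = (0.945853 − 1)×1000 = -54.147‰
f_A = (δ_mix − δ_B)/(δ_A − δ_B) = (-67.00 − (-54.147))/(-81.104 − (-54.147))
f_A = -12.853 / -26.957 = 0.4768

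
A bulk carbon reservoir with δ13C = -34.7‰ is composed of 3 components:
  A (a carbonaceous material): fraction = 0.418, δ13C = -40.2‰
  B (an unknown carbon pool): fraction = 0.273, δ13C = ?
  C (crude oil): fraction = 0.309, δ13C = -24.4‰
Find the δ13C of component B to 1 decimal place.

-37.9‰

Isotope mass balance: δ_bulk = Σ fᵢ·δᵢ.
-34.7 = 0.418×(-40.2) + 0.273×δ_B + 0.309×(-24.4)
0.273·δ_B = -34.7 − (-24.343) = -10.357
δ_B = -10.357 / 0.273 = -37.94‰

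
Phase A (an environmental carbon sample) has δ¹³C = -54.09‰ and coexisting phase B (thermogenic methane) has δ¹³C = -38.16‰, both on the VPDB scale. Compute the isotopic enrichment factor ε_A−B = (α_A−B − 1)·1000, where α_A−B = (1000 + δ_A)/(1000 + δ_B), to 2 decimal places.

α_A−B = (1000 + -54.09) / (1000 + -38.16) = 945.91 / 961.84 = 0.983438
ε_A−B = (0.983438 − 1) × 1000 = -16.562‰
(The approximation ε ≈ δ_A − δ_B would give -15.93‰.)

-16.56‰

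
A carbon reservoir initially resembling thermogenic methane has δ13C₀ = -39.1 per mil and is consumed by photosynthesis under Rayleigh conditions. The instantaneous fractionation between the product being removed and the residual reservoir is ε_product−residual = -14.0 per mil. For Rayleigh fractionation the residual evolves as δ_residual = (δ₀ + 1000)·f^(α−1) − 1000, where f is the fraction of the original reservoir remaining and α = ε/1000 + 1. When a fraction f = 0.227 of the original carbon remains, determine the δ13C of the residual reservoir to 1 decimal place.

Rayleigh residual: δ_res = (δ₀ + 1000)·f^(α−1) − 1000
α = ε/1000 + 1 = 0.98600, so α − 1 = -0.01400
f^(α−1) = 0.227^(-0.01400) = 1.020976
δ_res = (-39.1 + 1000) × 1.020976 − 1000 = 981.056 − 1000 = -18.94 per mil

-18.9 per mil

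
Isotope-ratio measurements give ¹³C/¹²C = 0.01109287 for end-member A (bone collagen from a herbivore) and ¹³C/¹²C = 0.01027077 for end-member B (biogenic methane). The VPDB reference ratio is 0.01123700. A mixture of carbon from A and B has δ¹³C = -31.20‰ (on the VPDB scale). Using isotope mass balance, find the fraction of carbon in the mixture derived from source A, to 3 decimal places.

0.749

δ_A = (0.01109287/0.01123700 − 1)×1000 = (0.987174 − 1)×1000 = -12.826‰
δ_B = (0.01027077/0.01123700 − 1)×1000 = (0.914014 − 1)×1000 = -85.986‰
f_A = (δ_mix − δ_B)/(δ_A − δ_B) = (-31.20 − (-85.986))/(-12.826 − (-85.986))
f_A = 54.786 / 73.160 = 0.7489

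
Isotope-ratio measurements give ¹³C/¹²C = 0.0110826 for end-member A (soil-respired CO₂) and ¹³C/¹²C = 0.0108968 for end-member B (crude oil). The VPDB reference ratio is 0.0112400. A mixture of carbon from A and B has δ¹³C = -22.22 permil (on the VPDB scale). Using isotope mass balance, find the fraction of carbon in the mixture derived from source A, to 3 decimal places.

0.503

δ_A = (0.0110826/0.0112400 − 1)×1000 = (0.985996 − 1)×1000 = -14.004 permil
δ_B = (0.0108968/0.0112400 − 1)×1000 = (0.969466 − 1)×1000 = -30.534 permil
f_A = (δ_mix − δ_B)/(δ_A − δ_B) = (-22.22 − (-30.534))/(-14.004 − (-30.534))
f_A = 8.314 / 16.530 = 0.5029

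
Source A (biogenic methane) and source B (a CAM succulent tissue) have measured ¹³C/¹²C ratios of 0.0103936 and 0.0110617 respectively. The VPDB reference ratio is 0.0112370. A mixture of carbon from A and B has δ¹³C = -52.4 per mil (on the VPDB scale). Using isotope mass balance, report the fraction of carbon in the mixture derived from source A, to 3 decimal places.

0.619

δ_A = (0.0103936/0.0112370 − 1)×1000 = (0.924944 − 1)×1000 = -75.056 per mil
δ_B = (0.0110617/0.0112370 − 1)×1000 = (0.984400 − 1)×1000 = -15.600 per mil
f_A = (δ_mix − δ_B)/(δ_A − δ_B) = (-52.4 − (-15.600))/(-75.056 − (-15.600))
f_A = -36.800 / -59.455 = 0.6189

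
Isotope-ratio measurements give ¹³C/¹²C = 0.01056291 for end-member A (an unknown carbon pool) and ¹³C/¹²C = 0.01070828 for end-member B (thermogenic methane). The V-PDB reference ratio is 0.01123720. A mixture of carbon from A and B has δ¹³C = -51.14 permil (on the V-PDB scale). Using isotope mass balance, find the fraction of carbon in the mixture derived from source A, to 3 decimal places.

0.315

δ_A = (0.01056291/0.01123720 − 1)×1000 = (0.939995 − 1)×1000 = -60.005 permil
δ_B = (0.01070828/0.01123720 − 1)×1000 = (0.952931 − 1)×1000 = -47.069 permil
f_A = (δ_mix − δ_B)/(δ_A − δ_B) = (-51.14 − (-47.069))/(-60.005 − (-47.069))
f_A = -4.071 / -12.936 = 0.3147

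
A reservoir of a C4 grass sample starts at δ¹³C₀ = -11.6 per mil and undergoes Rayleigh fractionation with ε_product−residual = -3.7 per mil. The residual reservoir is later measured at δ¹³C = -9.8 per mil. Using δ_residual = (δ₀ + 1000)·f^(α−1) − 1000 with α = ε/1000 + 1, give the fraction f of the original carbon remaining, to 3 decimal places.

0.612

α − 1 = ε/1000 = -0.0037
(δ_res + 1000)/(δ₀ + 1000) = (-9.8 + 1000)/(-11.6 + 1000) = 990.2/988.4 = 1.001821
f = 1.001821^(1/-0.0037) = exp(ln(1.001821)/-0.0037) = exp(0.00182/-0.0037)
f = exp(-0.4917) = 0.6116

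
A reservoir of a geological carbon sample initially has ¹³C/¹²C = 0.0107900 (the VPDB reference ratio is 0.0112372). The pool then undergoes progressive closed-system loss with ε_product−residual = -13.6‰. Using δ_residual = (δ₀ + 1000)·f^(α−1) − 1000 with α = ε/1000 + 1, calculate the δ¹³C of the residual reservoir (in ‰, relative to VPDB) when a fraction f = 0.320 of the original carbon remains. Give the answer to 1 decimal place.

δ₀ = (0.0107900/0.0112372 − 1)×1000 = (0.960204 − 1)×1000 = -39.796‰
α − 1 = ε/1000 = -0.0136
f^(α−1) = 0.320^(-0.0136) = 1.015617
δ_res = (-39.796 + 1000) × 1.015617 − 1000 = 975.199 − 1000 = -24.80‰

-24.8‰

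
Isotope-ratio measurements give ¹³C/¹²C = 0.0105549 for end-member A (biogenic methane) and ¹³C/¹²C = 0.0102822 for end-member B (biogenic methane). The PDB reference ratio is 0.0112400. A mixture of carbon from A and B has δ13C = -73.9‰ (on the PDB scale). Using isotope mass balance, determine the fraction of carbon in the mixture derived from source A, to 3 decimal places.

δ_A = (0.0105549/0.0112400 − 1)×1000 = (0.939048 − 1)×1000 = -60.952‰
δ_B = (0.0102822/0.0112400 − 1)×1000 = (0.914786 − 1)×1000 = -85.214‰
f_A = (δ_mix − δ_B)/(δ_A − δ_B) = (-73.9 − (-85.214))/(-60.952 − (-85.214))
f_A = 11.314 / 24.262 = 0.4663

0.466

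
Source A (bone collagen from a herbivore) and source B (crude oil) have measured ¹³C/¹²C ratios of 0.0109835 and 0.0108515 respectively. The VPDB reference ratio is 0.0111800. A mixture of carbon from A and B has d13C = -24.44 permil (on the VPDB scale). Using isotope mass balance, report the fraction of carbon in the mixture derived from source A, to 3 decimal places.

δ_A = (0.0109835/0.0111800 − 1)×1000 = (0.982424 − 1)×1000 = -17.576 permil
δ_B = (0.0108515/0.0111800 − 1)×1000 = (0.970617 − 1)×1000 = -29.383 permil
f_A = (δ_mix − δ_B)/(δ_A − δ_B) = (-24.44 − (-29.383))/(-17.576 − (-29.383))
f_A = 4.943 / 11.807 = 0.4186

0.419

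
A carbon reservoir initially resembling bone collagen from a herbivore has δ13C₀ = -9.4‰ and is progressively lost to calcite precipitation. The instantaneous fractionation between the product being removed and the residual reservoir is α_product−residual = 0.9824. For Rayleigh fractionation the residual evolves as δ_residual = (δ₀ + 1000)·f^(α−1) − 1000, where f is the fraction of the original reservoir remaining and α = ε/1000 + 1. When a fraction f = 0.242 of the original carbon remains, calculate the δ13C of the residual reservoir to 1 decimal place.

Rayleigh residual: δ_res = (δ₀ + 1000)·f^(α−1) − 1000
α − 1 = -0.01760
f^(α−1) = 0.242^(-0.01760) = 1.025286
δ_res = (-9.4 + 1000) × 1.025286 − 1000 = 1015.648 − 1000 = 15.65‰

15.6‰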